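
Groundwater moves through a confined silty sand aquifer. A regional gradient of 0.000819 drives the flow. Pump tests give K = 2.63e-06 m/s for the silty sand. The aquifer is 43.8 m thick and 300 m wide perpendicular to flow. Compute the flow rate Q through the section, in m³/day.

Convert K: 2.63e-06 m/s × 86400 = 0.2272 m/day.
Cross-sectional area A = 300 × 43.8 = 13140 m².
Hydraulic gradient i = 0.000819.
Darcy's law: Q = K · A · i = 0.2272 × 13140 × 0.0008190 = 2.445 m³/day.

2.45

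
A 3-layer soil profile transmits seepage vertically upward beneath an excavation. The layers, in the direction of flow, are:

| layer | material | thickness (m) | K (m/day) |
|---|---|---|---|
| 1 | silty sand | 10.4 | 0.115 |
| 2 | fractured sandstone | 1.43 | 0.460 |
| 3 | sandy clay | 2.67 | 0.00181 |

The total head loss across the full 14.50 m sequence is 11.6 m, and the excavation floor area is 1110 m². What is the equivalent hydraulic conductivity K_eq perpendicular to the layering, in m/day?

0.00924

Flow is perpendicular to layering, so the layers act in series and the equivalent K is the thickness-weighted harmonic mean.
Total thickness L = 10.4 + 1.43 + 2.67 = 14.50 m.
Σ(b_i/K_i) = 10.4/0.115 + 1.43/0.460 + 2.67/0.00181 = 1569 d.
K_eq = L / Σ(b_i/K_i) = 14.50 / 1569 = 0.009243 m/day.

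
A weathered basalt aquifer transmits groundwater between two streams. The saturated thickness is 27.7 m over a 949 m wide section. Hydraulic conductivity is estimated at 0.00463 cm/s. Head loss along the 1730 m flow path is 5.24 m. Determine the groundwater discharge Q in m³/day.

Convert K: 0.00463 cm/s × 864 = 4.000 m/day.
Cross-sectional area A = 949 × 27.7 = 26287 m².
Hydraulic gradient i = Δh / L = 5.24 / 1730 = 0.003029.
Darcy's law: Q = K · A · i = 4.000 × 26287 × 0.003029 = 318.5 m³/day.

319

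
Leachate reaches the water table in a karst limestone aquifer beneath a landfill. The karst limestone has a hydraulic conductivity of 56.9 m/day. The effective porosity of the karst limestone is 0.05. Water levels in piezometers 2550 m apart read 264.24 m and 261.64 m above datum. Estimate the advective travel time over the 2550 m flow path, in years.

Hydraulic gradient i = (264.24 − 261.64) / 2550 = 2.6 / 2550 = 0.001020.
Darcy flux q = K · i = 56.90 × 0.001020 = 0.05802 m/day.
Seepage velocity v = q / n_e = 0.05802 / 0.05 = 1.160 m/day.
Travel time t = L / v = 2550 / 1.160 = 2198 days = 6.017 years.

6.02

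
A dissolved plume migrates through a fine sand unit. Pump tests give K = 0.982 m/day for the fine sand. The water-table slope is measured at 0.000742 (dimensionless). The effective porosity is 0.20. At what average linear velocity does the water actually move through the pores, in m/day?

0.00364

Hydraulic gradient i = 0.000742.
Darcy flux q = K · i = 0.9820 × 0.0007420 = 0.0007286 m/day.
Seepage velocity v = q / n_e = 0.0007286 / 0.20 = 0.003643 m/day.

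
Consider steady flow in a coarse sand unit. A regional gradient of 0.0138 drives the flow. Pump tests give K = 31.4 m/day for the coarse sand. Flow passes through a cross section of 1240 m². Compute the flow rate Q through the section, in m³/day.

537

Hydraulic gradient i = 0.0138.
Darcy's law: Q = K · A · i = 31.40 × 1240 × 0.01380 = 537.3 m³/day.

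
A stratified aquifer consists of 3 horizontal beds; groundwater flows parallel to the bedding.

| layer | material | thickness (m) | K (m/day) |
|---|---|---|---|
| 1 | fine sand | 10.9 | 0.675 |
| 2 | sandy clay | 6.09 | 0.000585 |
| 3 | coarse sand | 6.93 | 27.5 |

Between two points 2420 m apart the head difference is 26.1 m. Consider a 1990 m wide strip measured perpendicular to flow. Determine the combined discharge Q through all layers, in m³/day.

Flow is parallel to layering, so each bed carries its own Darcy discharge and the transmissivities add.
Σ(K_i·b_i) = 0.675×10.9 + 0.000585×6.09 + 27.5×6.93 = 197.9 m²/day.
Hydraulic gradient i = Δh / L = 26.1 / 2420 = 0.01079.
Q = Σ(K_i·b_i) · W · i = 197.9 × 1990 × 0.01079 = 4248 m³/day.

4250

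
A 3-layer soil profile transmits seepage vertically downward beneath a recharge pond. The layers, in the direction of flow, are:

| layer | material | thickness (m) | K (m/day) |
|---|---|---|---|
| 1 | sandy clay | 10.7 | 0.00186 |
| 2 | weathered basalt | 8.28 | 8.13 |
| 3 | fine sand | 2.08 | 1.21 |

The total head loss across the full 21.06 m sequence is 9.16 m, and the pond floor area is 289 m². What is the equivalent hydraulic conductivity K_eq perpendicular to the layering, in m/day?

0.00366

Flow is perpendicular to layering, so the layers act in series and the equivalent K is the thickness-weighted harmonic mean.
Total thickness L = 10.7 + 8.28 + 2.08 = 21.06 m.
Σ(b_i/K_i) = 10.7/0.00186 + 8.28/8.13 + 2.08/1.21 = 5755 d.
K_eq = L / Σ(b_i/K_i) = 21.06 / 5755 = 0.003659 m/day.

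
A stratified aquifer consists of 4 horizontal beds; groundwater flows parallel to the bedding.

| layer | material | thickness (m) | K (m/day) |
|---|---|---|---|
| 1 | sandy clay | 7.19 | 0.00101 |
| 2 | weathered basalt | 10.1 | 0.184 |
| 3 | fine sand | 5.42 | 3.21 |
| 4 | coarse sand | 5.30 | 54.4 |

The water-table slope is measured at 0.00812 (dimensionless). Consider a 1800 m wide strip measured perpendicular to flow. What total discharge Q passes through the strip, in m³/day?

4500

Flow is parallel to layering, so each bed carries its own Darcy discharge and the transmissivities add.
Σ(K_i·b_i) = 0.00101×7.19 + 0.184×10.1 + 3.21×5.42 + 54.4×5.30 = 307.6 m²/day.
Hydraulic gradient i = 0.00812.
Q = Σ(K_i·b_i) · W · i = 307.6 × 1800 × 0.008120 = 4496 m³/day.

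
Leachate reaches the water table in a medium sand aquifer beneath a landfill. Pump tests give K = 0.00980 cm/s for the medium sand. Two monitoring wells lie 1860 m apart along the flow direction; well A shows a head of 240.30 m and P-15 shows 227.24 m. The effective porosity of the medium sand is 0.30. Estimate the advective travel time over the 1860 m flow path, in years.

Convert K: 0.00980 cm/s × 864 = 8.467 m/day.
Hydraulic gradient i = (240.30 − 227.24) / 1860 = 13.06 / 1860 = 0.007022.
Darcy flux q = K · i = 8.467 × 0.007022 = 0.05945 m/day.
Seepage velocity v = q / n_e = 0.05945 / 0.30 = 0.1982 m/day.
Travel time t = L / v = 1860 / 0.1982 = 9386 days = 25.70 years.

25.7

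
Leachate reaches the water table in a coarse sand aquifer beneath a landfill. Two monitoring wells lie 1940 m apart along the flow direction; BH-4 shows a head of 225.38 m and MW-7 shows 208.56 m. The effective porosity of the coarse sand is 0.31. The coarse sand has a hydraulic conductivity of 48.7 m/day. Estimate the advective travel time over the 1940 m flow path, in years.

Hydraulic gradient i = (225.38 − 208.56) / 1940 = 16.82 / 1940 = 0.008670.
Darcy flux q = K · i = 48.70 × 0.008670 = 0.4222 m/day.
Seepage velocity v = q / n_e = 0.4222 / 0.31 = 1.362 m/day.
Travel time t = L / v = 1940 / 1.362 = 1424 days = 3.900 years.

3.90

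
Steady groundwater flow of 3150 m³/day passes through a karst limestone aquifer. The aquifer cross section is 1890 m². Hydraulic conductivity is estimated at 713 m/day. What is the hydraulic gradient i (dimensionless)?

From Q = K·A·i, i = Q / (K·A) = 3150 / (713.0 × 1890) = 0.002338.

0.00234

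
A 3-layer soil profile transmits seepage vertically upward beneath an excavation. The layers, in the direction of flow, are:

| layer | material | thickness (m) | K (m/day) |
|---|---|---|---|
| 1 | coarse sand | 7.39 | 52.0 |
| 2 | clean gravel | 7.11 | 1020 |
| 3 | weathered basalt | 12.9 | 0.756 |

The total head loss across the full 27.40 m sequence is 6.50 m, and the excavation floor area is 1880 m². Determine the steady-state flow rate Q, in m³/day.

Flow is perpendicular to layering, so the layers act in series and the equivalent K is the thickness-weighted harmonic mean.
Total thickness L = 7.39 + 7.11 + 12.9 = 27.40 m.
Σ(b_i/K_i) = 7.39/52.0 + 7.11/1020 + 12.9/0.756 = 17.21 d.
K_eq = L / Σ(b_i/K_i) = 27.40 / 17.21 = 1.592 m/day.
Q = K_eq · A · (Δh/L) = 1.592 × 1880 × (6.50/27.40) = 709.9 m³/day.

710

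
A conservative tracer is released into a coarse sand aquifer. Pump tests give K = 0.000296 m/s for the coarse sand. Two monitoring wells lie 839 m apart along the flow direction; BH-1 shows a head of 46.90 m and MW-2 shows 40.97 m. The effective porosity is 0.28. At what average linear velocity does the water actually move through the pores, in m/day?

Convert K: 0.000296 m/s × 86400 = 25.57 m/day.
Hydraulic gradient i = (46.90 − 40.97) / 839 = 5.93 / 839 = 0.007068.
Darcy flux q = K · i = 25.57 × 0.007068 = 0.1808 m/day.
Seepage velocity v = q / n_e = 0.1808 / 0.28 = 0.6456 m/day.

0.646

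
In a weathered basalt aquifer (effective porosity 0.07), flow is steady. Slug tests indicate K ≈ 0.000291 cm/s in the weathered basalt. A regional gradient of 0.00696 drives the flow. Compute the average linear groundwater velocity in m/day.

0.0250

Convert K: 0.000291 cm/s × 864 = 0.2514 m/day.
Hydraulic gradient i = 0.00696.
Darcy flux q = K · i = 0.2514 × 0.006960 = 0.001750 m/day.
Seepage velocity v = q / n_e = 0.001750 / 0.07 = 0.02500 m/day.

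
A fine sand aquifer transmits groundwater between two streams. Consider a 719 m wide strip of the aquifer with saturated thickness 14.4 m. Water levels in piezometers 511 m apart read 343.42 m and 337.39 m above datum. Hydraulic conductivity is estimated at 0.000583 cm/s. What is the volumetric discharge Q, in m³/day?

Convert K: 0.000583 cm/s × 864 = 0.5037 m/day.
Cross-sectional area A = 719 × 14.4 = 10354 m².
Hydraulic gradient i = (343.42 − 337.39) / 511 = 6.03 / 511 = 0.01180.
Darcy's law: Q = K · A · i = 0.5037 × 10354 × 0.01180 = 61.54 m³/day.

61.5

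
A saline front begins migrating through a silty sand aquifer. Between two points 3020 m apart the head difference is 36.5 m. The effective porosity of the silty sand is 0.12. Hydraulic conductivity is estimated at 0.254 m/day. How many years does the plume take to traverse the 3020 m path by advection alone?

Hydraulic gradient i = Δh / L = 36.5 / 3020 = 0.01209.
Darcy flux q = K · i = 0.2540 × 0.01209 = 0.003070 m/day.
Seepage velocity v = q / n_e = 0.003070 / 0.12 = 0.02558 m/day.
Travel time t = L / v = 3020 / 0.02558 = 1.181e+05 days = 323.2 years.

323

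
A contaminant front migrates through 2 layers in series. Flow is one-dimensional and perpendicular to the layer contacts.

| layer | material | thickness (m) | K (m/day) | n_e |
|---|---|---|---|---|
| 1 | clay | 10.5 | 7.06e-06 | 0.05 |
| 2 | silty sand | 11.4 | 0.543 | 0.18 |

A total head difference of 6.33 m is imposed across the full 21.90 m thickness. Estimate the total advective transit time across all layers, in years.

1660

With flow normal to the layers, continuity requires the same specific discharge q through every layer.
Σ(b_i/K_i) = 10.5/7.06e-06 + 11.4/0.543 = 1.487e+06 d.
q = Δh / Σ(b_i/K_i) = 6.33 / 1.487e+06 = 4.256e-06 m/day.
In each layer the seepage velocity is v_i = q/n_i, so the layer transit time is t_i = b_i·n_i / q:
  layer 1 (clay): t_1 = 10.5 × 0.05 / 4.256e-06 = 1.234e+05 d
  layer 2 (silty sand): t_2 = 11.4 × 0.18 / 4.256e-06 = 4.821e+05 d
Total t = Σ t_i = 6.055e+05 days = 1658 years.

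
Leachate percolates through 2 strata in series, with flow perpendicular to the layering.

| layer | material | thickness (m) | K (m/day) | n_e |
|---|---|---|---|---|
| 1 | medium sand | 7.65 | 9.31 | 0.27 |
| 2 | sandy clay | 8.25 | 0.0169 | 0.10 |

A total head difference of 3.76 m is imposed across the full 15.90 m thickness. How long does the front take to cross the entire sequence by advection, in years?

With flow normal to the layers, continuity requires the same specific discharge q through every layer.
Σ(b_i/K_i) = 7.65/9.31 + 8.25/0.0169 = 489.0 d.
q = Δh / Σ(b_i/K_i) = 3.76 / 489.0 = 0.007689 m/day.
In each layer the seepage velocity is v_i = q/n_i, so the layer transit time is t_i = b_i·n_i / q:
  layer 1 (medium sand): t_1 = 7.65 × 0.27 / 0.007689 = 268.6 d
  layer 2 (sandy clay): t_2 = 8.25 × 0.10 / 0.007689 = 107.3 d
Total t = Σ t_i = 375.9 days = 1.029 years.

1.03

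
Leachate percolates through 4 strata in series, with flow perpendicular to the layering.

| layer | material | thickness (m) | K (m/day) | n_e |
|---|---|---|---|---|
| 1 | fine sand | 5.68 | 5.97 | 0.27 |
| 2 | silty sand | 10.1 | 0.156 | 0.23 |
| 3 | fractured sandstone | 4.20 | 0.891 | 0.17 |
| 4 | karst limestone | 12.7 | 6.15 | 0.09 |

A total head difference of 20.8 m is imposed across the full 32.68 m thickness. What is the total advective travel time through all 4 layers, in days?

19.9

With flow normal to the layers, continuity requires the same specific discharge q through every layer.
Σ(b_i/K_i) = 5.68/5.97 + 10.1/0.156 + 4.20/0.891 + 12.7/6.15 = 72.47 d.
q = Δh / Σ(b_i/K_i) = 20.8 / 72.47 = 0.2870 m/day.
In each layer the seepage velocity is v_i = q/n_i, so the layer transit time is t_i = b_i·n_i / q:
  layer 1 (fine sand): t_1 = 5.68 × 0.27 / 0.2870 = 5.344 d
  layer 2 (silty sand): t_2 = 10.1 × 0.23 / 0.2870 = 8.094 d
  layer 3 (fractured sandstone): t_3 = 4.20 × 0.17 / 0.2870 = 2.488 d
  layer 4 (karst limestone): t_4 = 12.7 × 0.09 / 0.2870 = 3.983 d
Total t = Σ t_i = 19.91 days.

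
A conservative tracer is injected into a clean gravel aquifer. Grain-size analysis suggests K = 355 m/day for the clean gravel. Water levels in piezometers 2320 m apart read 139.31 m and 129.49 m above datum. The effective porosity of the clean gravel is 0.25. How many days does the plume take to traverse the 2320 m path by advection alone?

386

Hydraulic gradient i = (139.31 − 129.49) / 2320 = 9.82 / 2320 = 0.004233.
Darcy flux q = K · i = 355.0 × 0.004233 = 1.503 m/day.
Seepage velocity v = q / n_e = 1.503 / 0.25 = 6.011 m/day.
Travel time t = L / v = 2320 / 6.011 = 386.0 days.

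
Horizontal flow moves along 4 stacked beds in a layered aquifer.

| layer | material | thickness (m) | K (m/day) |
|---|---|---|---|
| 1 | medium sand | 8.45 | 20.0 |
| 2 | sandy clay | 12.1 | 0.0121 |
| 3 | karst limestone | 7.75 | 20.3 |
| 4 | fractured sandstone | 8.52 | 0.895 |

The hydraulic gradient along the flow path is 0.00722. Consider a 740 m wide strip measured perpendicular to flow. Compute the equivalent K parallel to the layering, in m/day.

Flow is parallel to layering, so each bed carries its own Darcy discharge and the transmissivities add.
Σ(K_i·b_i) = 20.0×8.45 + 0.0121×12.1 + 20.3×7.75 + 0.895×8.52 = 334.1 m²/day.
Total thickness b = 36.82 m, so K_eq = Σ(K_i·b_i)/b = 9.074 m/day.

9.07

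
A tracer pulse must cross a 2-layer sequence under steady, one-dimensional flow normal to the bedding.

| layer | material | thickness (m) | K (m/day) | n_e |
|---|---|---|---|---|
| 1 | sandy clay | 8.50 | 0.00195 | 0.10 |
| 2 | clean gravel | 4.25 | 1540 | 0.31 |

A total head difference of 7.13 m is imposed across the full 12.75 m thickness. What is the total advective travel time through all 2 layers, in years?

3.63

With flow normal to the layers, continuity requires the same specific discharge q through every layer.
Σ(b_i/K_i) = 8.50/0.00195 + 4.25/1540 = 4359 d.
q = Δh / Σ(b_i/K_i) = 7.13 / 4359 = 0.001636 m/day.
In each layer the seepage velocity is v_i = q/n_i, so the layer transit time is t_i = b_i·n_i / q:
  layer 1 (sandy clay): t_1 = 8.50 × 0.10 / 0.001636 = 519.7 d
  layer 2 (clean gravel): t_2 = 4.25 × 0.31 / 0.001636 = 805.5 d
Total t = Σ t_i = 1325 days = 3.628 years.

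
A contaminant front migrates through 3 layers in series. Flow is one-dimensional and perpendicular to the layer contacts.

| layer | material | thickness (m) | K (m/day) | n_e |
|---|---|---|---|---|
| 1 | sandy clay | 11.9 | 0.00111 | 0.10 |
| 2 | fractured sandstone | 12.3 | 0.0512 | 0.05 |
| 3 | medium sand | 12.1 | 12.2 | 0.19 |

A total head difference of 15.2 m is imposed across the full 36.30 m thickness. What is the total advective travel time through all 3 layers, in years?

8.10

With flow normal to the layers, continuity requires the same specific discharge q through every layer.
Σ(b_i/K_i) = 11.9/0.00111 + 12.3/0.0512 + 12.1/12.2 = 10962 d.
q = Δh / Σ(b_i/K_i) = 15.2 / 10962 = 0.001387 m/day.
In each layer the seepage velocity is v_i = q/n_i, so the layer transit time is t_i = b_i·n_i / q:
  layer 1 (sandy clay): t_1 = 11.9 × 0.10 / 0.001387 = 858.2 d
  layer 2 (fractured sandstone): t_2 = 12.3 × 0.05 / 0.001387 = 443.5 d
  layer 3 (medium sand): t_3 = 12.1 × 0.19 / 0.001387 = 1658 d
Total t = Σ t_i = 2960 days = 8.103 years.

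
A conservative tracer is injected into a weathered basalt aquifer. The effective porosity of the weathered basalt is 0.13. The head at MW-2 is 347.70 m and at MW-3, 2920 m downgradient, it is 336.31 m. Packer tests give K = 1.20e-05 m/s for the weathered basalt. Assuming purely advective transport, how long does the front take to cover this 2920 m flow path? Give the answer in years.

257

Convert K: 1.20e-05 m/s × 86400 = 1.037 m/day.
Hydraulic gradient i = (347.70 − 336.31) / 2920 = 11.39 / 2920 = 0.003901.
Darcy flux q = K · i = 1.037 × 0.003901 = 0.004044 m/day.
Seepage velocity v = q / n_e = 0.004044 / 0.13 = 0.03111 m/day.
Travel time t = L / v = 2920 / 0.03111 = 93862 days = 257.0 years.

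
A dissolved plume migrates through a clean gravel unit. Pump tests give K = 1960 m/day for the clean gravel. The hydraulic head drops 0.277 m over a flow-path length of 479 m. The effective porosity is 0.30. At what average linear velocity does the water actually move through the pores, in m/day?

Hydraulic gradient i = Δh / L = 0.277 / 479 = 0.0005783.
Darcy flux q = K · i = 1960 × 0.0005783 = 1.133 m/day.
Seepage velocity v = q / n_e = 1.133 / 0.30 = 3.778 m/day.

3.78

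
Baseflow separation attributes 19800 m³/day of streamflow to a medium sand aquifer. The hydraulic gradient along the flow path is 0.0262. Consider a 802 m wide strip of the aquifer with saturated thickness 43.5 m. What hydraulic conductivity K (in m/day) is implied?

Cross-sectional area A = 802 × 43.5 = 34887 m².
Hydraulic gradient i = 0.0262.
From Q = K·A·i, K = Q / (A·i) = 19800 / (34887 × 0.02620) = 21.66 m/day.

21.7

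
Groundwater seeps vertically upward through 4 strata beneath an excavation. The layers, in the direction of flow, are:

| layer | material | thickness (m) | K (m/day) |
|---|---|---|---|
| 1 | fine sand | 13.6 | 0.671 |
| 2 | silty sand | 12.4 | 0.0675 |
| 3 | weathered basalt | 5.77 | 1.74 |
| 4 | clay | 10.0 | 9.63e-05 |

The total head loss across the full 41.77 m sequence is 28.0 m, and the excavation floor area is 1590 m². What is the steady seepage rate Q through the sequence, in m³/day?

Flow is perpendicular to layering, so the layers act in series and the equivalent K is the thickness-weighted harmonic mean.
Total thickness L = 13.6 + 12.4 + 5.77 + 10.0 = 41.77 m.
Σ(b_i/K_i) = 13.6/0.671 + 12.4/0.0675 + 5.77/1.74 + 10.0/9.63e-05 = 1.040e+05 d.
K_eq = L / Σ(b_i/K_i) = 41.77 / 1.040e+05 = 0.0004014 m/day.
Q = K_eq · A · (Δh/L) = 0.0004014 × 1590 × (28.0/41.77) = 0.4279 m³/day.

0.428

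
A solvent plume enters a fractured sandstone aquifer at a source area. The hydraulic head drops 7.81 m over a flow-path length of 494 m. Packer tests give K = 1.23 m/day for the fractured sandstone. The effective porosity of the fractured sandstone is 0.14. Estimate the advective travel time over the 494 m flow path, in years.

Hydraulic gradient i = Δh / L = 7.81 / 494 = 0.01581.
Darcy flux q = K · i = 1.230 × 0.01581 = 0.01945 m/day.
Seepage velocity v = q / n_e = 0.01945 / 0.14 = 0.1389 m/day.
Travel time t = L / v = 494 / 0.1389 = 3557 days = 9.737 years.

9.74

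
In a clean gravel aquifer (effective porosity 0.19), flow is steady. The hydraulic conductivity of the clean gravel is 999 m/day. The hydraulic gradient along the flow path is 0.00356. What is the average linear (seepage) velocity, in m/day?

18.7

Hydraulic gradient i = 0.00356.
Darcy flux q = K · i = 999.0 × 0.003560 = 3.556 m/day.
Seepage velocity v = q / n_e = 3.556 / 0.19 = 18.72 m/day.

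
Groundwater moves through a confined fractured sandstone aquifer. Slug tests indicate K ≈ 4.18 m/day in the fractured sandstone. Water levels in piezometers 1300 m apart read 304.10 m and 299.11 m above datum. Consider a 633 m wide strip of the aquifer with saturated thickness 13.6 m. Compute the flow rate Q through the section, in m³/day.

138

Cross-sectional area A = 633 × 13.6 = 8609 m².
Hydraulic gradient i = (304.10 − 299.11) / 1300 = 4.99 / 1300 = 0.003838.
Darcy's law: Q = K · A · i = 4.180 × 8609 × 0.003838 = 138.1 m³/day.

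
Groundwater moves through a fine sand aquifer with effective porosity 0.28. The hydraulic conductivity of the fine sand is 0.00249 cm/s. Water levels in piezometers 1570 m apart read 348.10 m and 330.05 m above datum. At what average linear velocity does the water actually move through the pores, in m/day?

Convert K: 0.00249 cm/s × 864 = 2.151 m/day.
Hydraulic gradient i = (348.10 − 330.05) / 1570 = 18.05 / 1570 = 0.01150.
Darcy flux q = K · i = 2.151 × 0.01150 = 0.02473 m/day.
Seepage velocity v = q / n_e = 0.02473 / 0.28 = 0.08833 m/day.

0.0883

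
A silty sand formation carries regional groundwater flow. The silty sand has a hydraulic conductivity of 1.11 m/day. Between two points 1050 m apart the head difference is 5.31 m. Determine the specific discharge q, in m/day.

0.00561

Hydraulic gradient i = Δh / L = 5.31 / 1050 = 0.005057.
Specific discharge q = K · i = 1.110 × 0.005057 = 0.005613 m/day.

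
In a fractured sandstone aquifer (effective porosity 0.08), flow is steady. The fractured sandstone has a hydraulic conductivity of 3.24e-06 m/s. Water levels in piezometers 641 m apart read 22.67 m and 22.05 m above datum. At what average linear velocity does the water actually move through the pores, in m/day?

Convert K: 3.24e-06 m/s × 86400 = 0.2799 m/day.
Hydraulic gradient i = (22.67 − 22.05) / 641 = 0.62 / 641 = 0.0009672.
Darcy flux q = K · i = 0.2799 × 0.0009672 = 0.0002708 m/day.
Seepage velocity v = q / n_e = 0.0002708 / 0.08 = 0.003385 m/day.

0.00338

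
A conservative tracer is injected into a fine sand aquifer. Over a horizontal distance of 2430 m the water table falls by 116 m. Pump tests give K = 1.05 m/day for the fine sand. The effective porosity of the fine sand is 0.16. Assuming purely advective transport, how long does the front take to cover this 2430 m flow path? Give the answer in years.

Hydraulic gradient i = Δh / L = 116 / 2430 = 0.04774.
Darcy flux q = K · i = 1.050 × 0.04774 = 0.05012 m/day.
Seepage velocity v = q / n_e = 0.05012 / 0.16 = 0.3133 m/day.
Travel time t = L / v = 2430 / 0.3133 = 7757 days = 21.24 years.

21.2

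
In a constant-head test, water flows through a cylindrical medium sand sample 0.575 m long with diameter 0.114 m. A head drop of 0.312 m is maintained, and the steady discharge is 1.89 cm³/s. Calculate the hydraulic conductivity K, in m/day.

29.5

Cross-sectional area A = π·(d/2)² = π × (0.114/2)² = 0.01021 m².
Convert discharge: 1.89 cm³/s = 1.890e-06 m³/s.
Darcy's law rearranged: K = Q·L / (A·Δh) = 1.890e-06 × 0.575 / (0.01021 × 0.312) = 0.0003413 m/s = 29.48 m/day.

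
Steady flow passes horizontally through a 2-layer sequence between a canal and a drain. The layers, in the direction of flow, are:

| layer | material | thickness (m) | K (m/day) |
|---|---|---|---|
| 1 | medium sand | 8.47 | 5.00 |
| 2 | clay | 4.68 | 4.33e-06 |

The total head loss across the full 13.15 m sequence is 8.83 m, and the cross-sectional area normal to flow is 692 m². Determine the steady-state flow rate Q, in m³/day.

0.00565

Flow is perpendicular to layering, so the layers act in series and the equivalent K is the thickness-weighted harmonic mean.
Total thickness L = 8.47 + 4.68 = 13.15 m.
Σ(b_i/K_i) = 8.47/5.00 + 4.68/4.33e-06 = 1.081e+06 d.
K_eq = L / Σ(b_i/K_i) = 13.15 / 1.081e+06 = 1.217e-05 m/day.
Q = K_eq · A · (Δh/L) = 1.217e-05 × 692 × (8.83/13.15) = 0.005653 m³/day.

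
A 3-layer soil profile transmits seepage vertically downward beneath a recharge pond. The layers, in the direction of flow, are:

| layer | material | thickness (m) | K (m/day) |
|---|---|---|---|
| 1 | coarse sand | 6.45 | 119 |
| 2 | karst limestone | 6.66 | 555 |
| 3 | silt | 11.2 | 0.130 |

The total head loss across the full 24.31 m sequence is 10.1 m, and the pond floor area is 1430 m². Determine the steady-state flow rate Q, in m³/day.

168

Flow is perpendicular to layering, so the layers act in series and the equivalent K is the thickness-weighted harmonic mean.
Total thickness L = 6.45 + 6.66 + 11.2 = 24.31 m.
Σ(b_i/K_i) = 6.45/119 + 6.66/555 + 11.2/0.130 = 86.22 d.
K_eq = L / Σ(b_i/K_i) = 24.31 / 86.22 = 0.2820 m/day.
Q = K_eq · A · (Δh/L) = 0.2820 × 1430 × (10.1/24.31) = 167.5 m³/day.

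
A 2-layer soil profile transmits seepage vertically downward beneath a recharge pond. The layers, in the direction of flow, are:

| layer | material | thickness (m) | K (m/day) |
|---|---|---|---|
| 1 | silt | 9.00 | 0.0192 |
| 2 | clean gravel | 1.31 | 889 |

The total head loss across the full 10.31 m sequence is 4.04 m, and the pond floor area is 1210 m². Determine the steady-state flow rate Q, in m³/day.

10.4

Flow is perpendicular to layering, so the layers act in series and the equivalent K is the thickness-weighted harmonic mean.
Total thickness L = 9.00 + 1.31 = 10.31 m.
Σ(b_i/K_i) = 9.00/0.0192 + 1.31/889 = 468.8 d.
K_eq = L / Σ(b_i/K_i) = 10.31 / 468.8 = 0.02199 m/day.
Q = K_eq · A · (Δh/L) = 0.02199 × 1210 × (4.04/10.31) = 10.43 m³/day.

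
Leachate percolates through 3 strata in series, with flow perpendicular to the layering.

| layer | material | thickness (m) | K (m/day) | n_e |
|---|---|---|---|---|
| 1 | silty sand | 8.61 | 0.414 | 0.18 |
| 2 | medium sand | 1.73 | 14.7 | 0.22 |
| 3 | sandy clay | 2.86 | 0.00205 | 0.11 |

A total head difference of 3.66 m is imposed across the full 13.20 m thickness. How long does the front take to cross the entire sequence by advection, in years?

2.38

With flow normal to the layers, continuity requires the same specific discharge q through every layer.
Σ(b_i/K_i) = 8.61/0.414 + 1.73/14.7 + 2.86/0.00205 = 1416 d.
q = Δh / Σ(b_i/K_i) = 3.66 / 1416 = 0.002585 m/day.
In each layer the seepage velocity is v_i = q/n_i, so the layer transit time is t_i = b_i·n_i / q:
  layer 1 (silty sand): t_1 = 8.61 × 0.18 / 0.002585 = 599.6 d
  layer 2 (medium sand): t_2 = 1.73 × 0.22 / 0.002585 = 147.3 d
  layer 3 (sandy clay): t_3 = 2.86 × 0.11 / 0.002585 = 121.7 d
Total t = Σ t_i = 868.6 days = 2.378 years.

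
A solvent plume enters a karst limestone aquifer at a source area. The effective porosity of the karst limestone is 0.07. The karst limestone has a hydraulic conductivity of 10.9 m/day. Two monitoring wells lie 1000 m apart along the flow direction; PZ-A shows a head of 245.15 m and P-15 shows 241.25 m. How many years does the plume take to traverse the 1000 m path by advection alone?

Hydraulic gradient i = (245.15 − 241.25) / 1000 = 3.9 / 1000 = 0.003900.
Darcy flux q = K · i = 10.90 × 0.003900 = 0.04251 m/day.
Seepage velocity v = q / n_e = 0.04251 / 0.07 = 0.6073 m/day.
Travel time t = L / v = 1000 / 0.6073 = 1647 days = 4.508 years.

4.51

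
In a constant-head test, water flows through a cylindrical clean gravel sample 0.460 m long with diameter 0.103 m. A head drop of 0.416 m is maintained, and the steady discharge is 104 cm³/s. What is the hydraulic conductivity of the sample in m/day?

Cross-sectional area A = π·(d/2)² = π × (0.103/2)² = 0.008332 m².
Convert discharge: 104 cm³/s = 0.0001040 m³/s.
Darcy's law rearranged: K = Q·L / (A·Δh) = 0.0001040 × 0.460 / (0.008332 × 0.416) = 0.01380 m/s = 1192 m/day.

1190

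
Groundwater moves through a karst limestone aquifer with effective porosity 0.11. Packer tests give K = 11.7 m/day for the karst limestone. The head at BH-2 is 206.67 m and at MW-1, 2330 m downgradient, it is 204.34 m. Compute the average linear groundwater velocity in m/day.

Hydraulic gradient i = (206.67 − 204.34) / 2330 = 2.33 / 2330 = 0.001000.
Darcy flux q = K · i = 11.70 × 0.001000 = 0.01170 m/day.
Seepage velocity v = q / n_e = 0.01170 / 0.11 = 0.1064 m/day.

0.106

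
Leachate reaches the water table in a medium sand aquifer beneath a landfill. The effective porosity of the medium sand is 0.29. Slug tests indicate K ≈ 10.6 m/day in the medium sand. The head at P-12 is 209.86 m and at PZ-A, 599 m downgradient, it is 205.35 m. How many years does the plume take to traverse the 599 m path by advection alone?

5.96

Hydraulic gradient i = (209.86 − 205.35) / 599 = 4.51 / 599 = 0.007529.
Darcy flux q = K · i = 10.60 × 0.007529 = 0.07981 m/day.
Seepage velocity v = q / n_e = 0.07981 / 0.29 = 0.2752 m/day.
Travel time t = L / v = 599 / 0.2752 = 2177 days = 5.959 years.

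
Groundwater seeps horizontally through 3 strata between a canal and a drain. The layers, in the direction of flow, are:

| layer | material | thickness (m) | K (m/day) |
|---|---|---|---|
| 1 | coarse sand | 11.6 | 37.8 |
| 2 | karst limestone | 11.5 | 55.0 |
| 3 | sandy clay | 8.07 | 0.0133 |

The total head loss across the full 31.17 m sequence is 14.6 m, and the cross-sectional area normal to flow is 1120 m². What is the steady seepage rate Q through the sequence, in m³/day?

26.9

Flow is perpendicular to layering, so the layers act in series and the equivalent K is the thickness-weighted harmonic mean.
Total thickness L = 11.6 + 11.5 + 8.07 = 31.17 m.
Σ(b_i/K_i) = 11.6/37.8 + 11.5/55.0 + 8.07/0.0133 = 607.3 d.
K_eq = L / Σ(b_i/K_i) = 31.17 / 607.3 = 0.05133 m/day.
Q = K_eq · A · (Δh/L) = 0.05133 × 1120 × (14.6/31.17) = 26.93 m³/day.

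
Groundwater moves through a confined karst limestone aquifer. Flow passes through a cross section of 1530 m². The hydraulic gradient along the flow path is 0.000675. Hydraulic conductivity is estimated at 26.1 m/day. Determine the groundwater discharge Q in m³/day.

Hydraulic gradient i = 0.000675.
Darcy's law: Q = K · A · i = 26.10 × 1530 × 0.0006750 = 26.95 m³/day.

27.0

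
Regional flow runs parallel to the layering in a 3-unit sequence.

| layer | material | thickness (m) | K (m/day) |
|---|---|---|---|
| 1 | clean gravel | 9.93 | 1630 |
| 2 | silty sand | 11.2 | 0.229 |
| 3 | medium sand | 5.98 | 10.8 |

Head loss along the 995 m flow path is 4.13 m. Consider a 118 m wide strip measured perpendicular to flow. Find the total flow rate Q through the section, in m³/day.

Flow is parallel to layering, so each bed carries its own Darcy discharge and the transmissivities add.
Σ(K_i·b_i) = 1630×9.93 + 0.229×11.2 + 10.8×5.98 = 16253 m²/day.
Hydraulic gradient i = Δh / L = 4.13 / 995 = 0.004151.
Q = Σ(K_i·b_i) · W · i = 16253 × 118 × 0.004151 = 7961 m³/day.

7960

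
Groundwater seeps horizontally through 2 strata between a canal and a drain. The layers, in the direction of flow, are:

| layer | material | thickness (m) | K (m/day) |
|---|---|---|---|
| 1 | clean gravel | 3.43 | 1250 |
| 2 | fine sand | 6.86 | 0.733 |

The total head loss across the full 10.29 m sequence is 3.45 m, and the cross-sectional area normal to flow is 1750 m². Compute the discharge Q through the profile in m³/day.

645

Flow is perpendicular to layering, so the layers act in series and the equivalent K is the thickness-weighted harmonic mean.
Total thickness L = 3.43 + 6.86 = 10.29 m.
Σ(b_i/K_i) = 3.43/1250 + 6.86/0.733 = 9.362 d.
K_eq = L / Σ(b_i/K_i) = 10.29 / 9.362 = 1.099 m/day.
Q = K_eq · A · (Δh/L) = 1.099 × 1750 × (3.45/10.29) = 644.9 m³/day.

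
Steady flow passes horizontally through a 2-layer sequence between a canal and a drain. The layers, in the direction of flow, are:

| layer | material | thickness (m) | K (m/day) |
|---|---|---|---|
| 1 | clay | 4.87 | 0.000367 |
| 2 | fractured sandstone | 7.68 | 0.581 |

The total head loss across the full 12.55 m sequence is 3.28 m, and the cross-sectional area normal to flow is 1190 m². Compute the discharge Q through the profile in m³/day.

Flow is perpendicular to layering, so the layers act in series and the equivalent K is the thickness-weighted harmonic mean.
Total thickness L = 4.87 + 7.68 = 12.55 m.
Σ(b_i/K_i) = 4.87/0.000367 + 7.68/0.581 = 13283 d.
K_eq = L / Σ(b_i/K_i) = 12.55 / 13283 = 0.0009448 m/day.
Q = K_eq · A · (Δh/L) = 0.0009448 × 1190 × (3.28/12.55) = 0.2938 m³/day.

0.294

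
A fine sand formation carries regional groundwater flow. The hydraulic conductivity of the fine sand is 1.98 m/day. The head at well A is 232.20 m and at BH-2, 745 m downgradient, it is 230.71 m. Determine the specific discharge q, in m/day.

0.00396

Hydraulic gradient i = (232.20 − 230.71) / 745 = 1.49 / 745 = 0.002000.
Specific discharge q = K · i = 1.980 × 0.002000 = 0.003960 m/day.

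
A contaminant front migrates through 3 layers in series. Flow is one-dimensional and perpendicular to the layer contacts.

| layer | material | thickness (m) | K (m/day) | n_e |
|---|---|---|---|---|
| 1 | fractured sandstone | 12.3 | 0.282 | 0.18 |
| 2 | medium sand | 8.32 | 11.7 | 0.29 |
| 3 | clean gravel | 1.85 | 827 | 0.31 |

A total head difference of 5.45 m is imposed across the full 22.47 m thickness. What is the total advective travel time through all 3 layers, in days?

42.3

With flow normal to the layers, continuity requires the same specific discharge q through every layer.
Σ(b_i/K_i) = 12.3/0.282 + 8.32/11.7 + 1.85/827 = 44.33 d.
q = Δh / Σ(b_i/K_i) = 5.45 / 44.33 = 0.1229 m/day.
In each layer the seepage velocity is v_i = q/n_i, so the layer transit time is t_i = b_i·n_i / q:
  layer 1 (fractured sandstone): t_1 = 12.3 × 0.18 / 0.1229 = 18.01 d
  layer 2 (medium sand): t_2 = 8.32 × 0.29 / 0.1229 = 19.63 d
  layer 3 (clean gravel): t_3 = 1.85 × 0.31 / 0.1229 = 4.665 d
Total t = Σ t_i = 42.30 days.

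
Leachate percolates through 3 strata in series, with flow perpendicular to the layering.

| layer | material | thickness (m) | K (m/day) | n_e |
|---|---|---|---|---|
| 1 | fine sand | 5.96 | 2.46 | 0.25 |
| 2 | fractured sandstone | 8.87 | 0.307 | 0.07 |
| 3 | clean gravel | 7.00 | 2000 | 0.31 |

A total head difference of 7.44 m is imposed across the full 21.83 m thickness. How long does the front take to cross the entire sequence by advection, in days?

18.0

With flow normal to the layers, continuity requires the same specific discharge q through every layer.
Σ(b_i/K_i) = 5.96/2.46 + 8.87/0.307 + 7.00/2000 = 31.32 d.
q = Δh / Σ(b_i/K_i) = 7.44 / 31.32 = 0.2376 m/day.
In each layer the seepage velocity is v_i = q/n_i, so the layer transit time is t_i = b_i·n_i / q:
  layer 1 (fine sand): t_1 = 5.96 × 0.25 / 0.2376 = 6.272 d
  layer 2 (fractured sandstone): t_2 = 8.87 × 0.07 / 0.2376 = 2.614 d
  layer 3 (clean gravel): t_3 = 7.00 × 0.31 / 0.2376 = 9.135 d
Total t = Σ t_i = 18.02 days.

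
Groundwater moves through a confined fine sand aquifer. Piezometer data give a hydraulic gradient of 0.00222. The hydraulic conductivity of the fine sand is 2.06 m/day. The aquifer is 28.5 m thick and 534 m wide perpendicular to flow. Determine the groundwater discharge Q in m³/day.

Cross-sectional area A = 534 × 28.5 = 15219 m².
Hydraulic gradient i = 0.00222.
Darcy's law: Q = K · A · i = 2.060 × 15219 × 0.002220 = 69.60 m³/day.

69.6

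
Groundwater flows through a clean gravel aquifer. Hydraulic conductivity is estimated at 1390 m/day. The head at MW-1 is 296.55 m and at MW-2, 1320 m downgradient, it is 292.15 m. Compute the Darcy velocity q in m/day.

Hydraulic gradient i = (296.55 − 292.15) / 1320 = 4.4 / 1320 = 0.003333.
Specific discharge q = K · i = 1390 × 0.003333 = 4.633 m/day.

4.63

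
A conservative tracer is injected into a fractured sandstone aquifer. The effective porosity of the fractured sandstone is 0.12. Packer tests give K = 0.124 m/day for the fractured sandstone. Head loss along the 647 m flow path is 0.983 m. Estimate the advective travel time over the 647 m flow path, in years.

Hydraulic gradient i = Δh / L = 0.983 / 647 = 0.001519.
Darcy flux q = K · i = 0.1240 × 0.001519 = 0.0001884 m/day.
Seepage velocity v = q / n_e = 0.0001884 / 0.12 = 0.001570 m/day.
Travel time t = L / v = 647 / 0.001570 = 4.121e+05 days = 1128 years.

1130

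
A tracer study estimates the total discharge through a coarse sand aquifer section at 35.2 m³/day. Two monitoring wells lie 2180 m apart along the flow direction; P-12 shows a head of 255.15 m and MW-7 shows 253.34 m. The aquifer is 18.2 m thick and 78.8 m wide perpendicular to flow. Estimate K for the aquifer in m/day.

Cross-sectional area A = 78.8 × 18.2 = 1434 m².
Hydraulic gradient i = (255.15 − 253.34) / 2180 = 1.81 / 2180 = 0.0008303.
From Q = K·A·i, K = Q / (A·i) = 35.2 / (1434 × 0.0008303) = 29.56 m/day.

29.6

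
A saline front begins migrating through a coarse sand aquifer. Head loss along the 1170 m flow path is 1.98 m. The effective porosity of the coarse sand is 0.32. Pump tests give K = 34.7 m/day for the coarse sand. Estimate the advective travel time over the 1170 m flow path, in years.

17.5

Hydraulic gradient i = Δh / L = 1.98 / 1170 = 0.001692.
Darcy flux q = K · i = 34.70 × 0.001692 = 0.05872 m/day.
Seepage velocity v = q / n_e = 0.05872 / 0.32 = 0.1835 m/day.
Travel time t = L / v = 1170 / 0.1835 = 6376 days = 17.46 years.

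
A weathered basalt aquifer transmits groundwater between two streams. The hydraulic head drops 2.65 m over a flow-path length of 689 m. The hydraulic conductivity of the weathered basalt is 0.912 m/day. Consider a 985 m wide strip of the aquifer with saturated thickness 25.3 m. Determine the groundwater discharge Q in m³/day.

87.4

Cross-sectional area A = 985 × 25.3 = 24920 m².
Hydraulic gradient i = Δh / L = 2.65 / 689 = 0.003846.
Darcy's law: Q = K · A · i = 0.9120 × 24920 × 0.003846 = 87.41 m³/day.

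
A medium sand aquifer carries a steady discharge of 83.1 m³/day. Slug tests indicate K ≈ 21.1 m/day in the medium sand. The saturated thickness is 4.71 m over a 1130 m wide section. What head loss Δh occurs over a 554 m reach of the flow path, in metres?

Cross-sectional area A = 1130 × 4.71 = 5322 m².
From Q = K·A·i, i = Q / (K·A) = 83.1 / (21.10 × 5322) = 0.0007400.
Head loss Δh = i · L = 0.0007400 × 554 = 0.4099 m.

0.410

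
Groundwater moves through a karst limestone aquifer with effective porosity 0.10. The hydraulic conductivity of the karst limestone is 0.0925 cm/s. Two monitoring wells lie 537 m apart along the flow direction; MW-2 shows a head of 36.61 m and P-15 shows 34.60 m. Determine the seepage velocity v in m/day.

Convert K: 0.0925 cm/s × 864 = 79.92 m/day.
Hydraulic gradient i = (36.61 − 34.60) / 537 = 2.01 / 537 = 0.003743.
Darcy flux q = K · i = 79.92 × 0.003743 = 0.2991 m/day.
Seepage velocity v = q / n_e = 0.2991 / 0.10 = 2.991 m/day.

2.99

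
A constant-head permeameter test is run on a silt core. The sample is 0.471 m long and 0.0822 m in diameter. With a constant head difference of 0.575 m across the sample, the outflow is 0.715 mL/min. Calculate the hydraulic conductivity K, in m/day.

0.159

Cross-sectional area A = π·(d/2)² = π × (0.0822/2)² = 0.005307 m².
Convert discharge: 0.715 mL/min = 1.192e-08 m³/s.
Darcy's law rearranged: K = Q·L / (A·Δh) = 1.192e-08 × 0.471 / (0.005307 × 0.575) = 1.839e-06 m/s = 0.1589 m/day.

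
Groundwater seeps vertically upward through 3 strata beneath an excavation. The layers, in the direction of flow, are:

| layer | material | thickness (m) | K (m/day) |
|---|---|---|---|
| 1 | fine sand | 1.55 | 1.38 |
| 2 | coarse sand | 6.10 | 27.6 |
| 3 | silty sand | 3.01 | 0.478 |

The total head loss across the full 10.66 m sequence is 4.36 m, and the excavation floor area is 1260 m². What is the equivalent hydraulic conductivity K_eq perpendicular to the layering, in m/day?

1.40

Flow is perpendicular to layering, so the layers act in series and the equivalent K is the thickness-weighted harmonic mean.
Total thickness L = 1.55 + 6.10 + 3.01 = 10.66 m.
Σ(b_i/K_i) = 1.55/1.38 + 6.10/27.6 + 3.01/0.478 = 7.641 d.
K_eq = L / Σ(b_i/K_i) = 10.66 / 7.641 = 1.395 m/day.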